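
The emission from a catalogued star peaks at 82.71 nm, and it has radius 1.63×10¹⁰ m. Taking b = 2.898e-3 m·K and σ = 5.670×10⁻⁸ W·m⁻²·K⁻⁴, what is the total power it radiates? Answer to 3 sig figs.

Wien's law: T = b/λ_max = 2.898×10⁻³/8.271×10⁻⁸ = 35038.1 K.
Surface area A = 4πR² = 4π(1.63×10¹⁰ m)² = 3.33876×10²¹ m².
Then P = σAT⁴ = 5.670×10⁻⁸×3.33876×10²¹×(35038.1)⁴ = 2.85×10³² W.

P ≈ 2.85×10³² W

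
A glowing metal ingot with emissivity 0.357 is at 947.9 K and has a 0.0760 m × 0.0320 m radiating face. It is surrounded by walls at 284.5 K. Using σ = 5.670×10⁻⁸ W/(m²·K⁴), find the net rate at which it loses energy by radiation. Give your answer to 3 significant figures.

Area A = 0.0760 × 0.0320 = 2.432×10⁻³ m².
Net radiated power P_net = εσA(T⁴ − T₀⁴) = 0.357×5.670×10⁻⁸×2.432×10⁻³×(947.9⁴ − 284.5⁴).
T⁴ − T₀⁴ = 8.07328×10¹¹ − 6.55132×10⁹ = 8.00777×10¹¹ K⁴, so P_net = 39.4 W.

Net loss ≈ 39.4 W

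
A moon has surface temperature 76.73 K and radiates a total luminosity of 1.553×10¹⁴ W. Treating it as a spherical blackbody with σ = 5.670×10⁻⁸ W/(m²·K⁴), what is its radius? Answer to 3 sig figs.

L = 4πR²σT⁴ ⇒ R = √(L/(4πσT⁴)).
σT⁴ = 1.96537 W/m², so R = √(1.553×10¹⁴/(4π×1.96537)) = 2.51×10⁶ m.

R ≈ 2.51×10⁶ m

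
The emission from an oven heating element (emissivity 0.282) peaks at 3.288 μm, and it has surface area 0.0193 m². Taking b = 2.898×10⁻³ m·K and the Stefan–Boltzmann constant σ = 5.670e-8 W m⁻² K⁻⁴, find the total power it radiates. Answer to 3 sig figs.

Wien's law: T = b/λ_max = 2.898×10⁻³/3.288×10⁻⁶ = 881.387 K.
Area A = 0.0193 m².
Then P = εσAT⁴ = 0.282×5.670×10⁻⁸×0.0193×(881.387)⁴ = 186 W.

P ≈ 186 W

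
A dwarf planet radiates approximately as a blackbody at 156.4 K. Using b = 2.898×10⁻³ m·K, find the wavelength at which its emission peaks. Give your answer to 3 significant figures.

λ_max ≈ 18.5 μm

Wien's displacement law: λ_max = b/T = (2.898×10⁻³ m·K)/(156.4 K) = 1.853×10⁻⁵ m.
That is 18.5 μm, in the infrared range.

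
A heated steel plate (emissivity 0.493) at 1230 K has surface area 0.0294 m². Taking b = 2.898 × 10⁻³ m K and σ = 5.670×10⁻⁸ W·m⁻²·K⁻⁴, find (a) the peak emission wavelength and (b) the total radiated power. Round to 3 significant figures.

λ_max ≈ 2.36×10³ nm; P ≈ 1.88×10³ W

(a) λ_max = b/T = 2.898×10⁻³/1230 = 2.356×10⁻⁶ m = 2.36×10³ nm.
Area A = 0.0294 m².
(b) P = εσAT⁴ = 0.493×5.670×10⁻⁸×0.0294×(1230)⁴ = 1.88×10³ W.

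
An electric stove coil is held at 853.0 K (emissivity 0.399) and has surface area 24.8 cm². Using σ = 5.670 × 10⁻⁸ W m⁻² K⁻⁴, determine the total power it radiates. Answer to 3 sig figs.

Area A = 24.8 cm² = 2.48×10⁻³ m².
P = εσAT⁴ = 0.399 × 5.670×10⁻⁸ × 2.48×10⁻³ × (853.0)⁴ = 29.7 W.

P ≈ 29.7 W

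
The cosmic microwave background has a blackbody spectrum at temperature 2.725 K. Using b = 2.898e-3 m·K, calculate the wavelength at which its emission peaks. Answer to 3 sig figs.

Wien's displacement law: λ_max = b/T = (2.898×10⁻³ m·K)/(2.725 K) = 1.063×10⁻³ m.
That is 1.06 mm, in the microwave range.

λ_max ≈ 1.06 mm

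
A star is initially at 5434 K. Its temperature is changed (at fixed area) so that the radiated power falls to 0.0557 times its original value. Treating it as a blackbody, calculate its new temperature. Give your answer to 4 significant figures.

T₂ ≈ 2640 K

P ∝ T⁴, so T₂/T₁ = (P₂/P₁)^(1/4) = (0.0557)^(1/4) = 0.485807.
T₂ = 5434 × 0.485807 = 2640 K.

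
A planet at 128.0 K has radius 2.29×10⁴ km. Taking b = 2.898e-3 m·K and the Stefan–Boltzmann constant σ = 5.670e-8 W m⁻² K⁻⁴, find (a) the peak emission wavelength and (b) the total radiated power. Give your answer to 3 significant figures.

λ_max ≈ 22.6 μm; P ≈ 1.00×10¹⁷ W

(a) λ_max = b/T = 2.898×10⁻³/128.0 = 2.264×10⁻⁵ m = 22.6 μm.
Surface area A = 4πR² = 4π(2.29×10⁷ m)² = 6.58993×10¹⁵ m².
(b) P = σAT⁴ = 5.670×10⁻⁸×6.58993×10¹⁵×(128.0)⁴ = 1.00×10¹⁷ W.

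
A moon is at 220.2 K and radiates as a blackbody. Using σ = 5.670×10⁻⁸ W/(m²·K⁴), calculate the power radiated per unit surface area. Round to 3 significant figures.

Stefan–Boltzmann: I = σT⁴ = 5.670×10⁻⁸ × (220.2)⁴ = 133 W/m².

I ≈ 133 W/m²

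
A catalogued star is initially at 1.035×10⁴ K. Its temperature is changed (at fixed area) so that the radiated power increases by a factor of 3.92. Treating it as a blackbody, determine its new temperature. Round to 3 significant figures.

T₂ ≈ 1.46×10⁴ K

P ∝ T⁴, so T₂/T₁ = (P₂/P₁)^(1/4) = (3.92)^(1/4) = 1.40709.
T₂ = 1.035×10⁴ × 1.40709 = 1.46×10⁴ K.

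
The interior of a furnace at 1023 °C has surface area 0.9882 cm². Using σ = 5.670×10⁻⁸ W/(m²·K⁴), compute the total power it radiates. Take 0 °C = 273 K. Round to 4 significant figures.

P ≈ 15.81 W

T = 1023 °C + 273 = 1296 K.
Area A = 0.9882 cm² = 9.882×10⁻⁵ m².
P = σAT⁴ = 5.670×10⁻⁸ × 9.882×10⁻⁵ × (1296)⁴ = 15.81 W.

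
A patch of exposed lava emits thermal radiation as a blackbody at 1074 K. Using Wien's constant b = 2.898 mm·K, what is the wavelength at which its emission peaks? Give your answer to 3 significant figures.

Wien's displacement law: λ_max = b/T = (2.898×10⁻³ m·K)/(1074 K) = 2.698×10⁻⁶ m.
That is 2.70×10³ nm, in the infrared range.

λ_max ≈ 2.70×10³ nm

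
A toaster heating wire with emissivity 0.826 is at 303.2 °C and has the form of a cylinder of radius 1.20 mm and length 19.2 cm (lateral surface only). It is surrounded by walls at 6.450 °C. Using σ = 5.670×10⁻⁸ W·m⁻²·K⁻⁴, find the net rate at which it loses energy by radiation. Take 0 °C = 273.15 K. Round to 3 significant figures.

Net loss ≈ 7.07 W

T = 303.2 °C + 273.15 = 576.35 K.
Surroundings: T = 6.450 °C + 273.15 = 279.600 K.
Lateral area A = 2πrL = 2π×1.20×10⁻³×0.192 = 1.44765×10⁻³ m².
Net radiated power P_net = εσA(T⁴ − T₀⁴) = 0.826×5.670×10⁻⁸×1.44765×10⁻³×(576.35⁴ − 279.600⁴).
T⁴ − T₀⁴ = 1.10343×10¹¹ − 6.11151×10⁹ = 1.04231×10¹¹ K⁴, so P_net = 7.07 W.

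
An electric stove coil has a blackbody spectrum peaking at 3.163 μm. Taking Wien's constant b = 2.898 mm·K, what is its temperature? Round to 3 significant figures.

T ≈ 916 K

Wien's law gives T = b/λ_max = (2.898×10⁻³ m·K)/(3.163×10⁻⁶ m) = 916 K.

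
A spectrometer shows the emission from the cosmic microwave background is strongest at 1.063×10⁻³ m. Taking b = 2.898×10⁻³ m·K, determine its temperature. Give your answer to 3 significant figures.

T ≈ 2.73 K

Wien's law gives T = b/λ_max = (2.898×10⁻³ m·K)/(1.063×10⁻³ m) = 2.73 K.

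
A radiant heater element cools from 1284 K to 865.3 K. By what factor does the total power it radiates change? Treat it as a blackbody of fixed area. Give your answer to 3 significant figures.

P₂/P₁ ≈ 0.206

P ∝ T⁴, so P₂/P₁ = (T₂/T₁)⁴ = (865.3/1284)⁴ = (0.673910)⁴ = 0.206.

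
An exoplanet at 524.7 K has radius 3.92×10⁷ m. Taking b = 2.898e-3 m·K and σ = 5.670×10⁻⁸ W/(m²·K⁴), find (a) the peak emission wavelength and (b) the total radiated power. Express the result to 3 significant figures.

(a) λ_max = b/T = 2.898×10⁻³/524.7 = 5.523×10⁻⁶ m = 5.52 μm.
Surface area A = 4πR² = 4π(3.92×10⁷ m)² = 1.93100×10¹⁶ m².
(b) P = σAT⁴ = 5.670×10⁻⁸×1.93100×10¹⁶×(524.7)⁴ = 8.30×10¹⁹ W.

λ_max ≈ 5.52 μm; P ≈ 8.30×10¹⁹ W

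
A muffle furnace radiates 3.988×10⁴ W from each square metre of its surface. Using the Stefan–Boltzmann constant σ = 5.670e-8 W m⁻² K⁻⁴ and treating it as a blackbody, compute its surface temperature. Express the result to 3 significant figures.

I = σT⁴, so T = (I/σ)^(1/4) = (3.988×10⁴/(5.670×10⁻⁸))^(1/4) = 916 K.

T ≈ 916 K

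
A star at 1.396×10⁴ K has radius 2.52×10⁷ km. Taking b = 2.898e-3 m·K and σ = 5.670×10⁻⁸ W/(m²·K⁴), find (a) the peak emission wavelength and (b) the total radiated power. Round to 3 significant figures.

λ_max ≈ 208 nm; P ≈ 1.72×10³¹ W

(a) λ_max = b/T = 2.898×10⁻³/1.396×10⁴ = 2.076×10⁻⁷ m = 208 nm.
Surface area A = 4πR² = 4π(2.52×10¹⁰ m)² = 7.98015×10²¹ m².
(b) P = σAT⁴ = 5.670×10⁻⁸×7.98015×10²¹×(1.396×10⁴)⁴ = 1.72×10³¹ W.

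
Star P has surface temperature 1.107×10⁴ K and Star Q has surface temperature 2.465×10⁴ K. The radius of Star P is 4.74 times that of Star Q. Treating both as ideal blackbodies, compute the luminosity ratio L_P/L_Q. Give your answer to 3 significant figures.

L ∝ R²T⁴, so L_P/L_Q = (R_P/R_Q)²(T_P/T_Q)⁴ = (4.74)² × (1.107×10⁴/2.465×10⁴)⁴ = 22.4676 × 0.0406746 = 0.914.

L_P/L_Q ≈ 0.914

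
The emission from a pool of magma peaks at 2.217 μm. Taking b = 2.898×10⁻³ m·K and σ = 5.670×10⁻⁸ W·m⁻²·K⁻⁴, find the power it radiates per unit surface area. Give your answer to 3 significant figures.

I ≈ 1.66×10⁵ W/m²

Wien's law: T = b/λ_max = 2.898×10⁻³/2.217×10⁻⁶ = 1307.17 K.
Then I = σT⁴ = 5.670×10⁻⁸×(1307.17)⁴ = 1.66×10⁵ W/m².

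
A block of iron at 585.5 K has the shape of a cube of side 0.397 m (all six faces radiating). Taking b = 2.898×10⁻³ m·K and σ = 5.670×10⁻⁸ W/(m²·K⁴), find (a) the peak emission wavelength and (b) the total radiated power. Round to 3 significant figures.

λ_max ≈ 4.95 μm; P ≈ 6.30×10³ W

(a) λ_max = b/T = 2.898×10⁻³/585.5 = 4.950×10⁻⁶ m = 4.95 μm.
Area A = 6s² = 6×(0.397 m)² = 0.945654 m².
(b) P = σAT⁴ = 5.670×10⁻⁸×0.945654×(585.5)⁴ = 6.30×10³ W.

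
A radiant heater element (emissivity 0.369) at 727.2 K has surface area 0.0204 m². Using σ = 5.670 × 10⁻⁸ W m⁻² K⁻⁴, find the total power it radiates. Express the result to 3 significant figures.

P ≈ 119 W

Area A = 0.0204 m².
P = εσAT⁴ = 0.369 × 5.670×10⁻⁸ × 0.0204 × (727.2)⁴ = 119 W.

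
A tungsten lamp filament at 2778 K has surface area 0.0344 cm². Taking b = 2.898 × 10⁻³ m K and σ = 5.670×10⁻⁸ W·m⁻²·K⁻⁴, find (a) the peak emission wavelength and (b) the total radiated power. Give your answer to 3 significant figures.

(a) λ_max = b/T = 2.898×10⁻³/2778 = 1.043×10⁻⁶ m = 1.04 μm.
Area A = 0.0344 cm² = 3.44×10⁻⁶ m².
(b) P = σAT⁴ = 5.670×10⁻⁸×3.44×10⁻⁶×(2778)⁴ = 11.6 W.

λ_max ≈ 1.04 μm; P ≈ 11.6 W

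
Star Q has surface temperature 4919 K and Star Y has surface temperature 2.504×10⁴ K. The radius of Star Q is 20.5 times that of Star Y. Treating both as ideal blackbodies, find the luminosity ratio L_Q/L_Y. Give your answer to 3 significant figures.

L ∝ R²T⁴, so L_Q/L_Y = (R_Q/R_Y)²(T_Q/T_Y)⁴ = (20.5)² × (4919/2.504×10⁴)⁴ = 420.25 × 1.48926×10⁻³ = 0.626.

L_Q/L_Y ≈ 0.626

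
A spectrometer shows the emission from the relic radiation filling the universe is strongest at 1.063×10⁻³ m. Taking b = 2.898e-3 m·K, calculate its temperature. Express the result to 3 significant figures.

Wien's law gives T = b/λ_max = (2.898×10⁻³ m·K)/(1.063×10⁻³ m) = 2.73 K.

T ≈ 2.73 K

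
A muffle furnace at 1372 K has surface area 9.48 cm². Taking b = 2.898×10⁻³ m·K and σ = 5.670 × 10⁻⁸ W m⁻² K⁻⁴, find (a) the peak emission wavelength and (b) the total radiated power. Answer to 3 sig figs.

(a) λ_max = b/T = 2.898×10⁻³/1372 = 2.112×10⁻⁶ m = 2.11 μm.
Area A = 9.48 cm² = 9.48×10⁻⁴ m².
(b) P = σAT⁴ = 5.670×10⁻⁸×9.48×10⁻⁴×(1372)⁴ = 190 W.

λ_max ≈ 2.11 μm; P ≈ 190 W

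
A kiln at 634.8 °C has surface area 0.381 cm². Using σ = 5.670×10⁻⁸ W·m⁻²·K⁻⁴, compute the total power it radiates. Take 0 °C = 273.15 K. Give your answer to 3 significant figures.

T = 634.8 °C + 273.15 = 907.95 K.
Area A = 0.381 cm² = 3.81×10⁻⁵ m².
P = σAT⁴ = 5.670×10⁻⁸ × 3.81×10⁻⁵ × (907.95)⁴ = 1.47 W.

P ≈ 1.47 W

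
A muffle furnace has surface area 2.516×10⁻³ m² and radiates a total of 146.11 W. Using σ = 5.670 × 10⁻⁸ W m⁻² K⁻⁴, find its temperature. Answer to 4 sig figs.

T ≈ 1006 K

Area A = 2.516×10⁻³ m².
P = σAT⁴ ⇒ T = (P/(σA))^(1/4) = (146.11/(5.670×10⁻⁸×2.516×10⁻³))^(1/4) = 1006 K.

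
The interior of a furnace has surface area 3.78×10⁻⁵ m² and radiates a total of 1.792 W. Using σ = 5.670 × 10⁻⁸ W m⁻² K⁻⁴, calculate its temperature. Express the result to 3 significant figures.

T ≈ 956 K

Area A = 3.78×10⁻⁵ m².
P = σAT⁴ ⇒ T = (P/(σA))^(1/4) = (1.792/(5.670×10⁻⁸×3.78×10⁻⁵))^(1/4) = 956 K.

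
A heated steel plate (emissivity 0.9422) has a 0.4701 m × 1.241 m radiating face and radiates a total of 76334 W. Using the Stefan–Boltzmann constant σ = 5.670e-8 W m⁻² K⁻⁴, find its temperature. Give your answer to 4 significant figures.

T ≈ 1251 K

Area A = 0.4701 × 1.241 = 0.583394 m².
P = εσAT⁴ ⇒ T = (P/(εσA))^(1/4) = (76334/(0.9422×5.670×10⁻⁸×0.583394))^(1/4) = 1251 K.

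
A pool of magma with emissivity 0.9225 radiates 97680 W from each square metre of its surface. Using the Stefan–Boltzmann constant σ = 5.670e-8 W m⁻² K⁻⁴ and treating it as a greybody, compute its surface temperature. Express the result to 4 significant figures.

I = εσT⁴, so T = (I/εσ)^(1/4) = (97680/(0.9225×5.670×10⁻⁸))^(1/4) = 1169 K.

T ≈ 1169 K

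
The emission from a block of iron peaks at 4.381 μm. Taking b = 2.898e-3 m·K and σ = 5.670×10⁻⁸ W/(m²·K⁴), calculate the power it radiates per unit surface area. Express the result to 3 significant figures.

Wien's law: T = b/λ_max = 2.898×10⁻³/4.381×10⁻⁶ = 661.493 K.
Then I = σT⁴ = 5.670×10⁻⁸×(661.493)⁴ = 1.09×10⁴ W/m².

I ≈ 1.09×10⁴ W/m²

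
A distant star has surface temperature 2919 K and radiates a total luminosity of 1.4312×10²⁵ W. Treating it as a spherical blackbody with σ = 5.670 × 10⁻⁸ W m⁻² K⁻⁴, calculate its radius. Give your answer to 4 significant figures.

R ≈ 5.260×10⁸ m

L = 4πR²σT⁴ ⇒ R = √(L/(4πσT⁴)).
σT⁴ = 4.11642×10⁶ W/m², so R = √(1.4312×10²⁵/(4π×4.11642×10⁶)) = 5.260×10⁸ m.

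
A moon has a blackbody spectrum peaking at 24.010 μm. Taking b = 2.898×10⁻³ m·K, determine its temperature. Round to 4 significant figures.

Wien's law gives T = b/λ_max = (2.898×10⁻³ m·K)/(2.4010×10⁻⁵ m) = 120.7 K.

T ≈ 120.7 K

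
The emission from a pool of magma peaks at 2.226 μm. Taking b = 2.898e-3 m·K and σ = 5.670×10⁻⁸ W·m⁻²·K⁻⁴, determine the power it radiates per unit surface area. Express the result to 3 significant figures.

I ≈ 1.63×10⁵ W/m²

Wien's law: T = b/λ_max = 2.898×10⁻³/2.226×10⁻⁶ = 1301.89 K.
Then I = σT⁴ = 5.670×10⁻⁸×(1301.89)⁴ = 1.63×10⁵ W/m².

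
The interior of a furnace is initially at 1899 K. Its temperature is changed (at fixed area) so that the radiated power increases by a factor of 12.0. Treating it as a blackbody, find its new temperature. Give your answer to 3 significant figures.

T₂ ≈ 3.53×10³ K

P ∝ T⁴, so T₂/T₁ = (P₂/P₁)^(1/4) = (12.0)^(1/4) = 1.86121.
T₂ = 1899 × 1.86121 = 3.53×10³ K.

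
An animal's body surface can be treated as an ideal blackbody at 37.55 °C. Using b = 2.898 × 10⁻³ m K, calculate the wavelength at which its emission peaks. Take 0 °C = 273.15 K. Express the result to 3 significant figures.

λ_max ≈ 9.33 μm

T = 37.55 °C + 273.15 = 310.70 K.
Wien's displacement law: λ_max = b/T = (2.898×10⁻³ m·K)/(310.70 K) = 9.327×10⁻⁶ m.
That is 9.33 μm, in the infrared range.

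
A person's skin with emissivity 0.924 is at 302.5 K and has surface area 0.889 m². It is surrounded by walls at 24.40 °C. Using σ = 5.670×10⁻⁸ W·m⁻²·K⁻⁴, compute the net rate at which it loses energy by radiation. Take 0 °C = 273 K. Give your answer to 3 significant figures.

Net loss ≈ 25.6 W

Surroundings: T = 24.40 °C + 273 = 297.40 K.
Area A = 0.889 m².
Net radiated power P_net = εσA(T⁴ − T₀⁴) = 0.924×5.670×10⁻⁸×0.889×(302.5⁴ − 297.40⁴).
T⁴ − T₀⁴ = 8.37339×10⁹ − 7.82283×10⁹ = 5.50560×10⁸ K⁴, so P_net = 25.6 W.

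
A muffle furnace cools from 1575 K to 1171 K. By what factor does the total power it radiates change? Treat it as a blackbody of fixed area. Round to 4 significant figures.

P ∝ T⁴, so P₂/P₁ = (T₂/T₁)⁴ = (1171/1575)⁴ = (0.743492)⁴ = 0.3056.

P₂/P₁ ≈ 0.3056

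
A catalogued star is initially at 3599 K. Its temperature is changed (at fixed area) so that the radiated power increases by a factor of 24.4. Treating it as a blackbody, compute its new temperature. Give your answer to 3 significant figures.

P ∝ T⁴, so T₂/T₁ = (P₂/P₁)^(1/4) = (24.4)^(1/4) = 2.22253.
T₂ = 3599 × 2.22253 = 8.00×10³ K.

T₂ ≈ 8.00×10³ K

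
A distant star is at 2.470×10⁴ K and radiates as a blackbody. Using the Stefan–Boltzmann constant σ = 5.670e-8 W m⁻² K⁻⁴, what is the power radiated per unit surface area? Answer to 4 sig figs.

Stefan–Boltzmann: I = σT⁴ = 5.670×10⁻⁸ × (2.470×10⁴)⁴ = 2.110×10¹⁰ W/m².

I ≈ 2.110×10¹⁰ W/m²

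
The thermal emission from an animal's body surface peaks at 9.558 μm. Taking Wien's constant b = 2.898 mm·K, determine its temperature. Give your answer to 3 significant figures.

T ≈ 303 K

Wien's law gives T = b/λ_max = (2.898×10⁻³ m·K)/(9.558×10⁻⁶ m) = 303 K.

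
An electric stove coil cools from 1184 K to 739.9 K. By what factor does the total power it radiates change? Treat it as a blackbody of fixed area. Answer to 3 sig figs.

P ∝ T⁴, so P₂/P₁ = (T₂/T₁)⁴ = (739.9/1184)⁴ = (0.624916)⁴ = 0.153.

P₂/P₁ ≈ 0.153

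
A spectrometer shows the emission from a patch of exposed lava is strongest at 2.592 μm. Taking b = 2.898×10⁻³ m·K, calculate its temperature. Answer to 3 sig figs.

T ≈ 1.12×10³ K

Wien's law gives T = b/λ_max = (2.898×10⁻³ m·K)/(2.592×10⁻⁶ m) = 1.12×10³ K.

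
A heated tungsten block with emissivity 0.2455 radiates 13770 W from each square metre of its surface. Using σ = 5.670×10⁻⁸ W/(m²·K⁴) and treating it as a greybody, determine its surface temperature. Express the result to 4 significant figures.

I = εσT⁴, so T = (I/εσ)^(1/4) = (13770/(0.2455×5.670×10⁻⁸))^(1/4) = 997.3 K.

T ≈ 997.3 K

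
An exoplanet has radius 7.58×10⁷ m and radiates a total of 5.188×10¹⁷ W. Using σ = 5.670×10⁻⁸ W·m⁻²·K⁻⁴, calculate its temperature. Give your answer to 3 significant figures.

T ≈ 106 K

Surface area A = 4πR² = 4π(7.58×10⁷ m)² = 7.22018×10¹⁶ m².
P = σAT⁴ ⇒ T = (P/(σA))^(1/4) = (5.188×10¹⁷/(5.670×10⁻⁸×7.22018×10¹⁶))^(1/4) = 106 K.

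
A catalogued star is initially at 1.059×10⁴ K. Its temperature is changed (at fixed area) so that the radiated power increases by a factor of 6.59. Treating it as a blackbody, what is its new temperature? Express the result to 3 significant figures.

P ∝ T⁴, so T₂/T₁ = (P₂/P₁)^(1/4) = (6.59)^(1/4) = 1.60222.
T₂ = 1.059×10⁴ × 1.60222 = 1.70×10⁴ K.

T₂ ≈ 1.70×10⁴ K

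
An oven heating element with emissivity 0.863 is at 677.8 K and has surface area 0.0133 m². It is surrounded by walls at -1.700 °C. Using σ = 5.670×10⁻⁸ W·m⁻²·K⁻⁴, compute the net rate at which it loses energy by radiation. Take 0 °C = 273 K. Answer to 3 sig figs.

Surroundings: T = -1.700 °C + 273 = 271.300 K.
Area A = 0.0133 m².
Net radiated power P_net = εσA(T⁴ − T₀⁴) = 0.863×5.670×10⁻⁸×0.0133×(677.8⁴ − 271.300⁴).
T⁴ − T₀⁴ = 2.11060×10¹¹ − 5.41750×10⁹ = 2.05642×10¹¹ K⁴, so P_net = 134 W.

Net loss ≈ 134 W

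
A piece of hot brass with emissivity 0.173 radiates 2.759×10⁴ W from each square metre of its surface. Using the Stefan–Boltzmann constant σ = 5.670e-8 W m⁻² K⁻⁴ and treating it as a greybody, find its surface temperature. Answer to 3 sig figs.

I = εσT⁴, so T = (I/εσ)^(1/4) = (2.759×10⁴/(0.173×5.670×10⁻⁸))^(1/4) = 1.30×10³ K.

T ≈ 1.30×10³ K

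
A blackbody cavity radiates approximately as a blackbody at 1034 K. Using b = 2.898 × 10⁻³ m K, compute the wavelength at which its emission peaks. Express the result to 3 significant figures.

λ_max ≈ 2.80×10³ nm

Wien's displacement law: λ_max = b/T = (2.898×10⁻³ m·K)/(1034 K) = 2.803×10⁻⁶ m.
That is 2.80×10³ nm, in the infrared range.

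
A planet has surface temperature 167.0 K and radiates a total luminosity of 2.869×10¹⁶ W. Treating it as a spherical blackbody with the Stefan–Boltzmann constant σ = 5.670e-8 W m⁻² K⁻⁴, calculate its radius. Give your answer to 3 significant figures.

L = 4πR²σT⁴ ⇒ R = √(L/(4πσT⁴)).
σT⁴ = 44.1011 W/m², so R = √(2.869×10¹⁶/(4π×44.1011)) = 7.20×10⁶ m.

R ≈ 7.20×10⁶ m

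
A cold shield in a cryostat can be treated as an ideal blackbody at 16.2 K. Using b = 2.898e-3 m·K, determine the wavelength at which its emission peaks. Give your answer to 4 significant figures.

Wien's displacement law: λ_max = b/T = (2.898×10⁻³ m·K)/(16.2 K) = 1.7889×10⁻⁴ m.
That is 0.1789 mm, in the infrared range.

λ_max ≈ 0.1789 mm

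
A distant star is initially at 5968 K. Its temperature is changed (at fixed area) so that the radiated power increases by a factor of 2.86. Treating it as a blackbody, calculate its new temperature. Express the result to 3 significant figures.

T₂ ≈ 7.76×10³ K

P ∝ T⁴, so T₂/T₁ = (P₂/P₁)^(1/4) = (2.86)^(1/4) = 1.30044.
T₂ = 5968 × 1.30044 = 7.76×10³ K.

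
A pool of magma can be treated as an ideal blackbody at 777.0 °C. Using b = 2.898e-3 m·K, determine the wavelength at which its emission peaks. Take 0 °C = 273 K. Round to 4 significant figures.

λ_max ≈ 2760 nm

T = 777.0 °C + 273 = 1050.0 K.
Wien's displacement law: λ_max = b/T = (2.898×10⁻³ m·K)/(1050.0 K) = 2.7600×10⁻⁶ m.
That is 2760 nm, in the infrared range.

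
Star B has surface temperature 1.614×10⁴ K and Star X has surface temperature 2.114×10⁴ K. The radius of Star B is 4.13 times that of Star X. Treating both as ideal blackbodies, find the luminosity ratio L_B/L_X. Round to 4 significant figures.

L_B/L_X ≈ 5.796

L ∝ R²T⁴, so L_B/L_X = (R_B/R_X)²(T_B/T_X)⁴ = (4.13)² × (1.614×10⁴/2.114×10⁴)⁴ = 17.0569 × 0.339777 = 5.796.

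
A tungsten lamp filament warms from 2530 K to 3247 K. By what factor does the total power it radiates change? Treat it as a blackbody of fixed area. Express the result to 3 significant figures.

P₂/P₁ ≈ 2.71

P ∝ T⁴, so P₂/P₁ = (T₂/T₁)⁴ = (3247/2530)⁴ = (1.28340)⁴ = 2.71.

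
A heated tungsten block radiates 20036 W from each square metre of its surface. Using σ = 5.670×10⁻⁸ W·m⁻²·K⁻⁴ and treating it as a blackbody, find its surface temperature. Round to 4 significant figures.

I = σT⁴, so T = (I/σ)^(1/4) = (20036/(5.670×10⁻⁸))^(1/4) = 771.0 K.

T ≈ 771.0 K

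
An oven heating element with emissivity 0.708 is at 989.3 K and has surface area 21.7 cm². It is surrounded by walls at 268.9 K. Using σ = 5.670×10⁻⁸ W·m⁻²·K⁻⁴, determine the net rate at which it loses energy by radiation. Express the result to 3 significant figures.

Area A = 21.7 cm² = 2.17×10⁻³ m².
Net radiated power P_net = εσA(T⁴ − T₀⁴) = 0.708×5.670×10⁻⁸×2.17×10⁻³×(989.3⁴ − 268.9⁴).
T⁴ − T₀⁴ = 9.57882×10¹¹ − 5.22833×10⁹ = 9.52654×10¹¹ K⁴, so P_net = 83.0 W.

Net loss ≈ 83.0 W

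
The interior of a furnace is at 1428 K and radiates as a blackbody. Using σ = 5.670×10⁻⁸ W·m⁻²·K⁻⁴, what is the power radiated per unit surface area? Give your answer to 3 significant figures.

Stefan–Boltzmann: I = σT⁴ = 5.670×10⁻⁸ × (1428)⁴ = 2.36×10⁵ W/m².

I ≈ 2.36×10⁵ W/m²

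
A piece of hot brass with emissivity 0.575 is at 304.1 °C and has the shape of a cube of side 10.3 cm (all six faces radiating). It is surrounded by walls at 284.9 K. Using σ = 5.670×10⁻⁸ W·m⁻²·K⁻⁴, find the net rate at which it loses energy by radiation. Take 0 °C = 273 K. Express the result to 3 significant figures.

Net loss ≈ 217 W

T = 304.1 °C + 273 = 577.1 K.
Area A = 6s² = 6×(0.103 m)² = 0.063654 m².
Net radiated power P_net = εσA(T⁴ − T₀⁴) = 0.575×5.670×10⁻⁸×0.063654×(577.1⁴ − 284.9⁴).
T⁴ − T₀⁴ = 1.10919×10¹¹ − 6.58825×10⁹ = 1.04331×10¹¹ K⁴, so P_net = 217 W.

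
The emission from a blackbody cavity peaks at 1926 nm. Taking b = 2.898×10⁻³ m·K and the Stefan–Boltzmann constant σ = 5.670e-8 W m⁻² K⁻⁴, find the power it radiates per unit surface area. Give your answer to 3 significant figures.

I ≈ 2.91×10⁵ W/m²

Wien's law: T = b/λ_max = 2.898×10⁻³/1.926×10⁻⁶ = 1504.67 K.
Then I = σT⁴ = 5.670×10⁻⁸×(1504.67)⁴ = 2.91×10⁵ W/m².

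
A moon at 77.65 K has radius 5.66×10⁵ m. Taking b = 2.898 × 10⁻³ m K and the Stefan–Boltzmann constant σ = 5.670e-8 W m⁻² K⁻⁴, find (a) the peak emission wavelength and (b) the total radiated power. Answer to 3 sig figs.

(a) λ_max = b/T = 2.898×10⁻³/77.65 = 3.732×10⁻⁵ m = 37.3 μm.
Surface area A = 4πR² = 4π(5.66×10⁵ m)² = 4.02571×10¹² m².
(b) P = σAT⁴ = 5.670×10⁻⁸×4.02571×10¹²×(77.65)⁴ = 8.30×10¹² W.

λ_max ≈ 37.3 μm; P ≈ 8.30×10¹² W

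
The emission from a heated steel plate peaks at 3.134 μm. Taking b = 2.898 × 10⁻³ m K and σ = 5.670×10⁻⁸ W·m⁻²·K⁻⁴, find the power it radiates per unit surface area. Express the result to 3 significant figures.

I ≈ 4.15×10⁴ W/m²

Wien's law: T = b/λ_max = 2.898×10⁻³/3.134×10⁻⁶ = 924.697 K.
Then I = σT⁴ = 5.670×10⁻⁸×(924.697)⁴ = 4.15×10⁴ W/m².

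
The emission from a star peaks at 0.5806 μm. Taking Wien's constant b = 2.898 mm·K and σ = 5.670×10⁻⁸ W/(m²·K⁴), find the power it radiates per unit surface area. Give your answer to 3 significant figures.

Wien's law: T = b/λ_max = 2.898×10⁻³/5.806×10⁻⁷ = 4991.39 K.
Then I = σT⁴ = 5.670×10⁻⁸×(4991.39)⁴ = 3.52×10⁷ W/m².

I ≈ 3.52×10⁷ W/m²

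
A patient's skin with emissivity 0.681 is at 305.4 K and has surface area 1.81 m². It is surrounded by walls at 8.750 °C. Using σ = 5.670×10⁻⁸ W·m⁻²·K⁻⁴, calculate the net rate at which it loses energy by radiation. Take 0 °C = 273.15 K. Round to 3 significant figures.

Surroundings: T = 8.750 °C + 273.15 = 281.900 K.
Area A = 1.81 m².
Net radiated power P_net = εσA(T⁴ − T₀⁴) = 0.681×5.670×10⁻⁸×1.81×(305.4⁴ − 281.900⁴).
T⁴ − T₀⁴ = 8.69914×10⁹ − 6.31510×10⁹ = 2.38404×10⁹ K⁴, so P_net = 167 W.

Net loss ≈ 167 W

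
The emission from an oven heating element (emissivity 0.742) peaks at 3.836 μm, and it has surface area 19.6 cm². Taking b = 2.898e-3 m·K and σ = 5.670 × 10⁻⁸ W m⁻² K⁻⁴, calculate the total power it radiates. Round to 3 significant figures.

P ≈ 26.9 W

Wien's law: T = b/λ_max = 2.898×10⁻³/3.836×10⁻⁶ = 755.474 K.
Area A = 19.6 cm² = 1.96×10⁻³ m².
Then P = εσAT⁴ = 0.742×5.670×10⁻⁸×1.96×10⁻³×(755.474)⁴ = 26.9 W.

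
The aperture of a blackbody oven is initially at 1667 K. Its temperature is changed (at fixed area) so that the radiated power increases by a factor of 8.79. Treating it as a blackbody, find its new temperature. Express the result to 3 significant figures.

P ∝ T⁴, so T₂/T₁ = (P₂/P₁)^(1/4) = (8.79)^(1/4) = 1.72186.
T₂ = 1667 × 1.72186 = 2.87×10³ K.

T₂ ≈ 2.87×10³ K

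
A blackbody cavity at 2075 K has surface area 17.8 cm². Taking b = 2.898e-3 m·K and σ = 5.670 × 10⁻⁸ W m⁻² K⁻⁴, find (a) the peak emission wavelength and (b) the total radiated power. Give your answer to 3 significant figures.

λ_max ≈ 1.40×10³ nm; P ≈ 1.87×10³ W

(a) λ_max = b/T = 2.898×10⁻³/2075 = 1.397×10⁻⁶ m = 1.40×10³ nm.
Area A = 17.8 cm² = 1.78×10⁻³ m².
(b) P = σAT⁴ = 5.670×10⁻⁸×1.78×10⁻³×(2075)⁴ = 1.87×10³ W.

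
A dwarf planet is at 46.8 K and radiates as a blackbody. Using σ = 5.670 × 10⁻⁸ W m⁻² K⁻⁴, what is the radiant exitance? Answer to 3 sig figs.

I ≈ 0.272 W/m²

Stefan–Boltzmann: I = σT⁴ = 5.670×10⁻⁸ × (46.8)⁴ = 0.272 W/m².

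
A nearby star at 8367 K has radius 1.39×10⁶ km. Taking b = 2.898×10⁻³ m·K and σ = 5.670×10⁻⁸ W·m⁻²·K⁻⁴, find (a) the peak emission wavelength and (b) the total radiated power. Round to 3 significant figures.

λ_max ≈ 0.346 μm; P ≈ 6.75×10²⁷ W

(a) λ_max = b/T = 2.898×10⁻³/8367 = 3.464×10⁻⁷ m = 0.346 μm.
Surface area A = 4πR² = 4π(1.39×10⁹ m)² = 2.42795×10¹⁹ m².
(b) P = σAT⁴ = 5.670×10⁻⁸×2.42795×10¹⁹×(8367)⁴ = 6.75×10²⁷ W.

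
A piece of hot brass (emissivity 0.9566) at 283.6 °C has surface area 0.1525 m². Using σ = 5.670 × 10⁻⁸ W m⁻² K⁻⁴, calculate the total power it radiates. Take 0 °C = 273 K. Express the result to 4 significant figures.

T = 283.6 °C + 273 = 556.6 K.
Area A = 0.1525 m².
P = εσAT⁴ = 0.9566 × 5.670×10⁻⁸ × 0.1525 × (556.6)⁴ = 793.9 W.

P ≈ 793.9 W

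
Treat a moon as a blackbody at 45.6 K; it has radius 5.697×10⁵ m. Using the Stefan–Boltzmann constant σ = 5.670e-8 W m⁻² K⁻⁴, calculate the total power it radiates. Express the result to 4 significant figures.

Surface area A = 4πR² = 4π(5.697×10⁵ m)² = 4.07852×10¹² m².
P = σAT⁴ = 5.670×10⁻⁸ × 4.07852×10¹² × (45.6)⁴ = 9.999×10¹¹ W.

P ≈ 9.999×10¹¹ W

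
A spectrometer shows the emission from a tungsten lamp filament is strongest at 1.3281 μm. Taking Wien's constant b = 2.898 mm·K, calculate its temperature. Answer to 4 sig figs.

T ≈ 2182 K

Wien's law gives T = b/λ_max = (2.898×10⁻³ m·K)/(1.3281×10⁻⁶ m) = 2182 K.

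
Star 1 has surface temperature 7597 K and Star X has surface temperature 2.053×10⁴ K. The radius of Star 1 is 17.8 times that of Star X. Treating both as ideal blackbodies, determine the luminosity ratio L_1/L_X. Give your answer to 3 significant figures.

L ∝ R²T⁴, so L_1/L_X = (R_1/R_X)²(T_1/T_X)⁴ = (17.8)² × (7597/2.053×10⁴)⁴ = 316.84 × 0.0187505 = 5.94.

L_1/L_X ≈ 5.94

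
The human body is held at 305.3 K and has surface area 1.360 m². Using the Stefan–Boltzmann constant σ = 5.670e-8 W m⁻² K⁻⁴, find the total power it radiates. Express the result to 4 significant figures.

Area A = 1.360 m².
P = σAT⁴ = 5.670×10⁻⁸ × 1.360 × (305.3)⁴ = 669.9 W.

P ≈ 669.9 W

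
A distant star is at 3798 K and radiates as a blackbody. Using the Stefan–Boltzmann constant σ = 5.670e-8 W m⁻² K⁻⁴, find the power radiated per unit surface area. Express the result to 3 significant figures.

I ≈ 1.18×10⁷ W/m²

Stefan–Boltzmann: I = σT⁴ = 5.670×10⁻⁸ × (3798)⁴ = 1.18×10⁷ W/m².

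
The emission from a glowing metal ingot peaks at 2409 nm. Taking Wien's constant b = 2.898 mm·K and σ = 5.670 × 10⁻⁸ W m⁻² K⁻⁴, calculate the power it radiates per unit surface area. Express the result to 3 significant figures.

Wien's law: T = b/λ_max = 2.898×10⁻³/2.409×10⁻⁶ = 1202.99 K.
Then I = σT⁴ = 5.670×10⁻⁸×(1202.99)⁴ = 1.19×10⁵ W/m².

I ≈ 1.19×10⁵ W/m²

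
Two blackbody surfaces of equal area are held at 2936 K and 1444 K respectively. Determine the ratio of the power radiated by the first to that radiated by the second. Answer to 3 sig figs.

With equal areas, P₁/P₂ = (T₁/T₂)⁴ = (2936/1444)⁴ = 17.1.

P₁/P₂ ≈ 17.1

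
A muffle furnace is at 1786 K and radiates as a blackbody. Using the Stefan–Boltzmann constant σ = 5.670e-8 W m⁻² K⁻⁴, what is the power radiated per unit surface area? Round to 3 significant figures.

Stefan–Boltzmann: I = σT⁴ = 5.670×10⁻⁸ × (1786)⁴ = 5.77×10⁵ W/m².

I ≈ 5.77×10⁵ W/m²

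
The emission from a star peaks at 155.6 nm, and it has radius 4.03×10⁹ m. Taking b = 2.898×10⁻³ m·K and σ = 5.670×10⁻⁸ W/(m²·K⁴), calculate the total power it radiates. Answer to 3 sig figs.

P ≈ 1.39×10³⁰ W

Wien's law: T = b/λ_max = 2.898×10⁻³/1.556×10⁻⁷ = 18624.7 K.
Surface area A = 4πR² = 4π(4.03×10⁹ m)² = 2.04089×10²⁰ m².
Then P = σAT⁴ = 5.670×10⁻⁸×2.04089×10²⁰×(18624.7)⁴ = 1.39×10³⁰ W.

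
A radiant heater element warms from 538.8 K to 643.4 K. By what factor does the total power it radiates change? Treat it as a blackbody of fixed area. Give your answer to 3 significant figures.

P₂/P₁ ≈ 2.03

P ∝ T⁴, so P₂/P₁ = (T₂/T₁)⁴ = (643.4/538.8)⁴ = (1.19414)⁴ = 2.03.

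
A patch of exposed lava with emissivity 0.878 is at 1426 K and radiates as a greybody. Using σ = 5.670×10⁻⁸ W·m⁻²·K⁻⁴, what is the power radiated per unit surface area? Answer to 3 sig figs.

I ≈ 2.06×10⁵ W/m²

Stefan–Boltzmann: I = εσT⁴ = 0.878 × 5.670×10⁻⁸ × (1426)⁴ = 2.06×10⁵ W/m².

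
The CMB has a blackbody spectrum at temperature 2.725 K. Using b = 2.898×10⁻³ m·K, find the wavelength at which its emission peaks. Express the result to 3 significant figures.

Wien's displacement law: λ_max = b/T = (2.898×10⁻³ m·K)/(2.725 K) = 1.063×10⁻³ m.
That is 1.06 mm, in the microwave range.

λ_max ≈ 1.06 mm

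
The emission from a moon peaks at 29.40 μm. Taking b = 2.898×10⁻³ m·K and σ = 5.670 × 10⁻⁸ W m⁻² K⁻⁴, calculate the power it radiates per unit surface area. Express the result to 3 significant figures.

Wien's law: T = b/λ_max = 2.898×10⁻³/2.940×10⁻⁵ = 98.5714 K.
Then I = σT⁴ = 5.670×10⁻⁸×(98.5714)⁴ = 5.35 W/m².

I ≈ 5.35 W/m²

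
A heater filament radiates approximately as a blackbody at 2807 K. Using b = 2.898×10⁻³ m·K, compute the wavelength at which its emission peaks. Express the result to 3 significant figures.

Wien's displacement law: λ_max = b/T = (2.898×10⁻³ m·K)/(2807 K) = 1.032×10⁻⁶ m.
That is 1.03×10³ nm, in the infrared range.

λ_max ≈ 1.03×10³ nm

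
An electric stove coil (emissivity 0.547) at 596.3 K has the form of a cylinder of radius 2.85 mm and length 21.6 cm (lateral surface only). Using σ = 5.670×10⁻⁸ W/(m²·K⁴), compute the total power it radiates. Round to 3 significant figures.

Lateral area A = 2πrL = 2π×2.85×10⁻³×0.216 = 3.86793×10⁻³ m².
P = εσAT⁴ = 0.547 × 5.670×10⁻⁸ × 3.86793×10⁻³ × (596.3)⁴ = 15.2 W.

P ≈ 15.2 W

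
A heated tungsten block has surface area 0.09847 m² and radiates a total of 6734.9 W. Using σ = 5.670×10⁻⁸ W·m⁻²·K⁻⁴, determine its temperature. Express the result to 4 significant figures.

T ≈ 1048 K

Area A = 0.09847 m².
P = σAT⁴ ⇒ T = (P/(σA))^(1/4) = (6734.9/(5.670×10⁻⁸×0.09847))^(1/4) = 1048 K.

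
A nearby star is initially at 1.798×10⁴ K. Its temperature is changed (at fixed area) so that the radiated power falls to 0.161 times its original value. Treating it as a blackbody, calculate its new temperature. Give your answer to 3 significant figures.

T₂ ≈ 1.14×10⁴ K

P ∝ T⁴, so T₂/T₁ = (P₂/P₁)^(1/4) = (0.161)^(1/4) = 0.633441.
T₂ = 1.798×10⁴ × 0.633441 = 1.14×10⁴ K.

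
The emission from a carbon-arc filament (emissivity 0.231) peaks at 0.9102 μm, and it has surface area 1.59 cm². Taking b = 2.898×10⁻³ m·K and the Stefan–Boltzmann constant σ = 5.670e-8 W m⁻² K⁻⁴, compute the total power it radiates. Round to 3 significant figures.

Wien's law: T = b/λ_max = 2.898×10⁻³/9.102×10⁻⁷ = 3183.92 K.
Area A = 1.59 cm² = 1.59×10⁻⁴ m².
Then P = εσAT⁴ = 0.231×5.670×10⁻⁸×1.59×10⁻⁴×(3183.92)⁴ = 214 W.

P ≈ 214 W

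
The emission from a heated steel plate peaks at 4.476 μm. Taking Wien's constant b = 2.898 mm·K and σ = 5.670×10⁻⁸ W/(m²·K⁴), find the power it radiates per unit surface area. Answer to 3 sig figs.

I ≈ 9.96×10³ W/m²

Wien's law: T = b/λ_max = 2.898×10⁻³/4.476×10⁻⁶ = 647.453 K.
Then I = σT⁴ = 5.670×10⁻⁸×(647.453)⁴ = 9.96×10³ W/m².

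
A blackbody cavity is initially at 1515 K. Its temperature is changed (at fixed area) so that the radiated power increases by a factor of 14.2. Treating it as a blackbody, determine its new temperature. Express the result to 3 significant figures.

P ∝ T⁴, so T₂/T₁ = (P₂/P₁)^(1/4) = (14.2)^(1/4) = 1.94121.
T₂ = 1515 × 1.94121 = 2.94×10³ K.

T₂ ≈ 2.94×10³ K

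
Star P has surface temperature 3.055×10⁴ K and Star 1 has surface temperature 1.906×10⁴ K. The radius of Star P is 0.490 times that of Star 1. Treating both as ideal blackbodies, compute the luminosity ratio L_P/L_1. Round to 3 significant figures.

L_P/L_1 ≈ 1.58

L ∝ R²T⁴, so L_P/L_1 = (R_P/R_1)²(T_P/T_1)⁴ = (0.490)² × (3.055×10⁴/1.906×10⁴)⁴ = 0.2401 × 6.60014 = 1.58.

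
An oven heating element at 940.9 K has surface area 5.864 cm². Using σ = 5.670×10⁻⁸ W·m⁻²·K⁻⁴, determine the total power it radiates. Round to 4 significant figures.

Area A = 5.864 cm² = 5.864×10⁻⁴ m².
P = σAT⁴ = 5.670×10⁻⁸ × 5.864×10⁻⁴ × (940.9)⁴ = 26.06 W.

P ≈ 26.06 W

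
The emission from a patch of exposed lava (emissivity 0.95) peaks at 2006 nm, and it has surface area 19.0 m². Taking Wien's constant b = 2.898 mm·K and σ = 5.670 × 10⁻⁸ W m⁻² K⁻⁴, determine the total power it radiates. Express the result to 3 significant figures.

Wien's law: T = b/λ_max = 2.898×10⁻³/2.006×10⁻⁶ = 1444.67 K.
Area A = 19.0 m².
Then P = εσAT⁴ = 0.95×5.670×10⁻⁸×19.0×(1444.67)⁴ = 4.46×10⁶ W.

P ≈ 4.46×10⁶ W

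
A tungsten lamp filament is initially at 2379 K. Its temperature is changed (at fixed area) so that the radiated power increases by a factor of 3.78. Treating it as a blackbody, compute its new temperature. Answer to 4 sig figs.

T₂ ≈ 3317 K

P ∝ T⁴, so T₂/T₁ = (P₂/P₁)^(1/4) = (3.78)^(1/4) = 1.39435.
T₂ = 2379 × 1.39435 = 3317 K.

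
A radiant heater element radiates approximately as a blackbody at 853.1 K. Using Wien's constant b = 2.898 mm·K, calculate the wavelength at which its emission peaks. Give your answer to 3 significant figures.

λ_max ≈ 3.40 μm

Wien's displacement law: λ_max = b/T = (2.898×10⁻³ m·K)/(853.1 K) = 3.397×10⁻⁶ m.
That is 3.40 μm, in the infrared range.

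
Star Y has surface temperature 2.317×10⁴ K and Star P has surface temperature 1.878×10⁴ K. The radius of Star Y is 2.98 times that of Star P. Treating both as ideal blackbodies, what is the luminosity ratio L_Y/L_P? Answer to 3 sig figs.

L_Y/L_P ≈ 20.6

L ∝ R²T⁴, so L_Y/L_P = (R_Y/R_P)²(T_Y/T_P)⁴ = (2.98)² × (2.317×10⁴/1.878×10⁴)⁴ = 8.8804 × 2.31698 = 20.6.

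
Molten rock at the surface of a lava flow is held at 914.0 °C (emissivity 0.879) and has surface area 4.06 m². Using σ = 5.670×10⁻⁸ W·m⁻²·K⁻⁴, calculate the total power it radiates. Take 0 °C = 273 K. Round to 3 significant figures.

T = 914.0 °C + 273 = 1187.0 K.
Area A = 4.06 m².
P = εσAT⁴ = 0.879 × 5.670×10⁻⁸ × 4.06 × (1187.0)⁴ = 4.02×10⁵ W.

P ≈ 4.02×10⁵ W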